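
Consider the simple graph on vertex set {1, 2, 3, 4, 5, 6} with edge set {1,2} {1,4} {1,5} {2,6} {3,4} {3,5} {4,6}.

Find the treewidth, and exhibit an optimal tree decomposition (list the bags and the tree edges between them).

Each bag holds 3 vertices, so the decomposition has width 2, which upper-bounds the treewidth. For the lower bound, G contains the cycle 3–5–1–4–3, so G is not a forest; only forests have treewidth ≤ 1, hence tw(G) ≥ 2. Combining the bounds, tw(G) = 2.

Treewidth 2.
One optimal decomposition is:
Bags: B1 = {3, 4, 5}  B2 = {1, 4, 5}  B3 = {1, 4, 6}  B4 = {1, 2, 6}
Tree: B1–B2, B2–B3, B3–B4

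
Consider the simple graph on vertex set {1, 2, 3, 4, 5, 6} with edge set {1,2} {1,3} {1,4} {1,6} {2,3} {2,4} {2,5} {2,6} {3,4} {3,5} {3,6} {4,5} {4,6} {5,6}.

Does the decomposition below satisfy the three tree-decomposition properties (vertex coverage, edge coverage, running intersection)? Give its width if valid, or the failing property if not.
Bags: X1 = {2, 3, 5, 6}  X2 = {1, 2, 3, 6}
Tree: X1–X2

No — vertex 4 appears in no bag.

A tree decomposition must satisfy three properties: every vertex lies in some bag; for every edge, both endpoints lie together in some bag; and for every vertex, the bags containing it form a connected subtree. Here vertex 4 appears in no bag, so the decomposition is invalid.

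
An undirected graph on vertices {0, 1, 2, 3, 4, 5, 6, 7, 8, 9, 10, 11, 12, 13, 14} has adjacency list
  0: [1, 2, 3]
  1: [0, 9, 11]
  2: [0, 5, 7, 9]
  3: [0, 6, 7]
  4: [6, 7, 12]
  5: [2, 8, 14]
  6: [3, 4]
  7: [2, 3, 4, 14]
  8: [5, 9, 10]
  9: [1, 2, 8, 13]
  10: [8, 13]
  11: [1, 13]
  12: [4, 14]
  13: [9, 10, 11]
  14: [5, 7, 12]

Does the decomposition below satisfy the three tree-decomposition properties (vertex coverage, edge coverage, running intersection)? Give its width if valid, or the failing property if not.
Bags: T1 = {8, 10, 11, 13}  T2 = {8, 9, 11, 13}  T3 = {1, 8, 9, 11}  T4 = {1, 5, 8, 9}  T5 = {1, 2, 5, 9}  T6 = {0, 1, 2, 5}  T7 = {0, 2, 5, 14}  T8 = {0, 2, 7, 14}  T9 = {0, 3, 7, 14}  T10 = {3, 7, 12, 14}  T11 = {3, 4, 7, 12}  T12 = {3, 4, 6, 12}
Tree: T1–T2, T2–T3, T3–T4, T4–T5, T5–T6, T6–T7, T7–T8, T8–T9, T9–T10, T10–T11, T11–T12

Yes; width 3.

Vertex coverage: the bags together contain {0, 1, 2, 3, 4, 5, 6, 7, 8, 9, 10, 11, 12, 13, 14}, the full vertex set. Edge coverage: each edge of G has both endpoints in at least one bag. Running intersection: for every vertex, the bags containing it form a connected subtree. All three properties hold, so this is a valid tree decomposition of width max|bag| − 1 = 3, and hence tw(G) ≤ 3.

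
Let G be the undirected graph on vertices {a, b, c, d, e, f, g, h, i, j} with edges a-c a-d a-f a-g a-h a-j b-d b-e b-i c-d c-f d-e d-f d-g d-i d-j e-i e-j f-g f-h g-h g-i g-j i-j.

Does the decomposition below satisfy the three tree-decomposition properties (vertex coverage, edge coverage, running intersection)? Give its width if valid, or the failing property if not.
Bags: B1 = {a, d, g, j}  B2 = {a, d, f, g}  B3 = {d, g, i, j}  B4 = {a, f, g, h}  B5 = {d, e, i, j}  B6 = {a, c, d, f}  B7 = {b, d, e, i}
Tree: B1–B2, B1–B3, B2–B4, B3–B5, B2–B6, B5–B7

Every vertex of G appears in some bag (union = {a, b, c, d, e, f, g, h, i, j}); every edge is covered by a bag; and for each vertex v the set of bags containing v is connected in the bag tree. The decomposition is therefore valid. The largest bag has 4 vertices, so the width is 3.

Yes; width 3.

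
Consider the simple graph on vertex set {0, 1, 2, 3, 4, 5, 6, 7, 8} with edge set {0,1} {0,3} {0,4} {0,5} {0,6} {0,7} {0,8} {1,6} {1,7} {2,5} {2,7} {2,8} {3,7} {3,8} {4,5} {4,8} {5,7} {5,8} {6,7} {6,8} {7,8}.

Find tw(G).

3

A width-3 tree decomposition is:
Bags: B1 = {0, 3, 7, 8}  B2 = {0, 6, 7, 8}  B3 = {0, 5, 7, 8}  B4 = {0, 1, 6, 7}  B5 = {0, 4, 5, 8}  B6 = {2, 5, 7, 8}
Tree: B1–B2, B2–B3, B2–B4, B3–B5, B3–B6
The largest bag has 4 vertices, giving width 3; this decomposition certifies tw(G) ≤ 3. For the lower bound, the 4 vertices {0, 4, 5, 8} are pairwise adjacent, and any tree decomposition puts a clique entirely inside one bag — forcing width ≥ 3. Therefore the treewidth is 3.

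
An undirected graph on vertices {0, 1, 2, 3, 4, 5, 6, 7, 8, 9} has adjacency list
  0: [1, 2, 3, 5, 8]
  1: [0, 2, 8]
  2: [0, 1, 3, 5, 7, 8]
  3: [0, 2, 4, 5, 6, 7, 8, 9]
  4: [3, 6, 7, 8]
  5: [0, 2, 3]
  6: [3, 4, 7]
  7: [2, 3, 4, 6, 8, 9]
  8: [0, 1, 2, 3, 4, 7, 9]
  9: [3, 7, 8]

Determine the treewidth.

A width-3 tree decomposition is:
Bags: B1 = {0, 2, 3, 8}  B2 = {2, 3, 7, 8}  B3 = {3, 4, 7, 8}  B4 = {0, 2, 3, 5}  B5 = {3, 4, 6, 7}  B6 = {0, 1, 2, 8}  B7 = {3, 7, 8, 9}
Tree: B1–B2, B2–B3, B1–B4, B3–B5, B1–B6, B3–B7
Each bag holds 4 vertices, so the decomposition has width 3, which upper-bounds the treewidth. For the lower bound, the 4 vertices {0, 1, 2, 8} are pairwise adjacent, and any tree decomposition puts a clique entirely inside one bag — forcing width ≥ 3. Hence tw(G) = 3 exactly.

3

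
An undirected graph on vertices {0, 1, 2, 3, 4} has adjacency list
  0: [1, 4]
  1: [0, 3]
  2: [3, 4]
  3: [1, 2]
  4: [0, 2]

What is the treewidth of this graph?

A width-2 tree decomposition is:
Bags: B1 = {0, 1, 4}  B2 = {1, 2, 4}  B3 = {1, 2, 3}
Tree: B1–B2, B2–B3
Each bag holds 3 vertices, so the decomposition has width 2, which upper-bounds the treewidth. For the lower bound, G contains the cycle 1–0–4–2–3–1, so G is not a forest; only forests have treewidth ≤ 1, hence tw(G) ≥ 2. Combining the bounds, tw(G) = 2.

2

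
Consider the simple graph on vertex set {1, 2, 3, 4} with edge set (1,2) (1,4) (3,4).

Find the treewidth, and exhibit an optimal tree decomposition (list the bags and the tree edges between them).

Treewidth 1.
One optimal decomposition is:
Bags: B1 = {3, 4}  B2 = {1, 4}  B3 = {1, 2}
Tree: B1–B2, B2–B3

The largest bag has 2 vertices, giving width 1; this decomposition certifies tw(G) ≤ 1. G has an edge, so its treewidth is at least 1. Hence tw(G) = 1 exactly.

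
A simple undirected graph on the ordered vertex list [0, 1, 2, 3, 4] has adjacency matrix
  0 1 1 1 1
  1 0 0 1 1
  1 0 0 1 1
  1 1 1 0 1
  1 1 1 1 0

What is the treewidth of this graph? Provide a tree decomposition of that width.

The largest bag has 4 vertices, giving width 3; this decomposition certifies tw(G) ≤ 3. On the other hand G contains the 4-clique {0, 1, 3, 4}. A clique must lie in a single bag of any decomposition, so no decomposition can have width below 3. The upper and lower bounds meet at 3, so that is the treewidth.

Treewidth 3.
One optimal decomposition is:
Bags: B1 = {0, 2, 3, 4}  B2 = {0, 1, 3, 4}
Tree: B1–B2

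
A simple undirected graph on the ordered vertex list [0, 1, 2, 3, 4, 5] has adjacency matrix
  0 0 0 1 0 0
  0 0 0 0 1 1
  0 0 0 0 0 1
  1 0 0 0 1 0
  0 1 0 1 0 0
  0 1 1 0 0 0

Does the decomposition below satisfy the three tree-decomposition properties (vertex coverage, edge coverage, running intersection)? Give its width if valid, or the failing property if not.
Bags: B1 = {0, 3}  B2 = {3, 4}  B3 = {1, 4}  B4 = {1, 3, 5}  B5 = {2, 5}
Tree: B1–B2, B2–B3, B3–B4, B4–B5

No — bags containing vertex 3 are not connected in the tree.

A tree decomposition must satisfy three properties: every vertex lies in some bag; for every edge, both endpoints lie together in some bag; and for every vertex, the bags containing it form a connected subtree. Here bags containing vertex 3 are not connected in the tree, so the decomposition is invalid.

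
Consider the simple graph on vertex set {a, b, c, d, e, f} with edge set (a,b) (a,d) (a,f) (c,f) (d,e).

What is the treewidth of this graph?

1

A width-1 tree decomposition is:
Bags: B1 = {c, f}  B2 = {a, f}  B3 = {a, d}  B4 = {a, b}  B5 = {d, e}
Tree: B1–B2, B2–B3, B3–B4, B3–B5
The largest bag has 2 vertices, giving width 1; this decomposition certifies tw(G) ≤ 1. Any graph with an edge has treewidth ≥ 1, and G has the edge c–f. Combining the bounds, tw(G) = 1.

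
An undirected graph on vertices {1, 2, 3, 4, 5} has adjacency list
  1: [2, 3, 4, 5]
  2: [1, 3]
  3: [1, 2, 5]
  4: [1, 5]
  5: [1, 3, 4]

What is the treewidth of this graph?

2

A width-2 tree decomposition is:
Bags: B1 = {1, 3, 5}  B2 = {1, 2, 3}  B3 = {1, 4, 5}
Tree: B1–B2, B1–B3
Every bag has size at most 3, so the width is 3 − 1 = 2 and tw(G) ≤ 2. Conversely, {1, 2, 3} is a clique of size 3, and the vertices of any clique must share a bag in every tree decomposition; so some bag has ≥ 3 vertices and tw(G) ≥ 2. The upper and lower bounds meet at 2, so that is the treewidth.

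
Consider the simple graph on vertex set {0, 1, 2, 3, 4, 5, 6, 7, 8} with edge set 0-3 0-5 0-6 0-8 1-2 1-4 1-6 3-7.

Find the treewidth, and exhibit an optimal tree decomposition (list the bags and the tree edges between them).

The largest bag has 2 vertices, giving width 1; this decomposition certifies tw(G) ≤ 1. Since G has at least one edge (e.g. 1–6), it is not an edgeless graph, so tw(G) ≥ 1. The upper and lower bounds meet at 1, so that is the treewidth.

Treewidth 1.
One such decomposition:
Bags: B1 = {1, 6}  B2 = {0, 6}  B3 = {0, 8}  B4 = {0, 3}  B5 = {3, 7}  B6 = {1, 2}  B7 = {1, 4}  B8 = {0, 5}
Tree: B1–B2, B2–B3, B2–B4, B4–B5, B1–B6, B6–B7, B3–B8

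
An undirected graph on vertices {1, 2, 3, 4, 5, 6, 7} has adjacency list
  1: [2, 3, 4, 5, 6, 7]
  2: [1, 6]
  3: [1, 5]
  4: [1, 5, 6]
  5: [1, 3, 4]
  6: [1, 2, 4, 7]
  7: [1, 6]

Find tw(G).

A width-2 tree decomposition is:
Bags: B1 = {1, 6, 7}  B2 = {1, 2, 6}  B3 = {1, 4, 6}  B4 = {1, 4, 5}  B5 = {1, 3, 5}
Tree: B1–B2, B1–B3, B3–B4, B4–B5
Every bag has size at most 3, so the width is 3 − 1 = 2 and tw(G) ≤ 2. Conversely, {1, 3, 5} is a clique of size 3, and the vertices of any clique must share a bag in every tree decomposition; so some bag has ≥ 3 vertices and tw(G) ≥ 2. Hence tw(G) = 2 exactly.

2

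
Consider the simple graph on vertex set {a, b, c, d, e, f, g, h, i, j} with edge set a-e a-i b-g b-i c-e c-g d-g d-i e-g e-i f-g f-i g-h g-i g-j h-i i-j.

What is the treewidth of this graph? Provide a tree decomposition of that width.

Treewidth 2.
One optimal decomposition is:
Bags: B1 = {f, g, i}  B2 = {e, g, i}  B3 = {a, e, i}  B4 = {d, g, i}  B5 = {g, h, i}  B6 = {g, i, j}  B7 = {c, e, g}  B8 = {b, g, i}
Tree: B1–B2, B2–B3, B1–B4, B1–B5, B5–B6, B2–B7, B1–B8

The largest bag has 3 vertices, giving width 2; this decomposition certifies tw(G) ≤ 2. For the lower bound, the 3 vertices {c, e, g} are pairwise adjacent, and any tree decomposition puts a clique entirely inside one bag — forcing width ≥ 2. Therefore the treewidth is 2.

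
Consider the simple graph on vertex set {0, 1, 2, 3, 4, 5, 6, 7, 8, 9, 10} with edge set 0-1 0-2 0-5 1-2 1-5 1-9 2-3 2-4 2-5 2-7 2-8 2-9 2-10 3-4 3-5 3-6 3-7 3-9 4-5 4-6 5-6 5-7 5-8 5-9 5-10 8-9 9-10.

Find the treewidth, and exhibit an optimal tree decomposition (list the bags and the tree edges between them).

Treewidth 3.
One optimal decomposition is:
Bags: B1 = {2, 3, 5, 9}  B2 = {2, 3, 5, 7}  B3 = {2, 5, 9, 10}  B4 = {2, 3, 4, 5}  B5 = {1, 2, 5, 9}  B6 = {2, 5, 8, 9}  B7 = {0, 1, 2, 5}  B8 = {3, 4, 5, 6}
Tree: B1–B2, B1–B3, B1–B4, B3–B5, B5–B6, B5–B7, B4–B8

Every bag has size at most 4, so the width is 4 − 1 = 3 and tw(G) ≤ 3. On the other hand G contains the 4-clique {0, 1, 2, 5}. A clique must lie in a single bag of any decomposition, so no decomposition can have width below 3. Therefore the treewidth is 3.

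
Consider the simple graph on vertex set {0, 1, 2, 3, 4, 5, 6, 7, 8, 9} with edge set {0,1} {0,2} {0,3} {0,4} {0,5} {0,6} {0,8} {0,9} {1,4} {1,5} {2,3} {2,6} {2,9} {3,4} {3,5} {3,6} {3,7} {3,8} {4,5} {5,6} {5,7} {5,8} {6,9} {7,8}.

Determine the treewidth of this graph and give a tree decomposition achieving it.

Every bag has size at most 4, so the width is 4 − 1 = 3 and tw(G) ≤ 3. Conversely, {0, 1, 4, 5} is a clique of size 4, and the vertices of any clique must share a bag in every tree decomposition; so some bag has ≥ 4 vertices and tw(G) ≥ 3. Hence tw(G) = 3 exactly.

Treewidth 3.
One such decomposition:
Bags: B1 = {0, 3, 4, 5}  B2 = {0, 3, 5, 6}  B3 = {0, 1, 4, 5}  B4 = {0, 2, 3, 6}  B5 = {0, 3, 5, 8}  B6 = {3, 5, 7, 8}  B7 = {0, 2, 6, 9}
Tree: B1–B2, B1–B3, B2–B4, B2–B5, B5–B6, B4–B7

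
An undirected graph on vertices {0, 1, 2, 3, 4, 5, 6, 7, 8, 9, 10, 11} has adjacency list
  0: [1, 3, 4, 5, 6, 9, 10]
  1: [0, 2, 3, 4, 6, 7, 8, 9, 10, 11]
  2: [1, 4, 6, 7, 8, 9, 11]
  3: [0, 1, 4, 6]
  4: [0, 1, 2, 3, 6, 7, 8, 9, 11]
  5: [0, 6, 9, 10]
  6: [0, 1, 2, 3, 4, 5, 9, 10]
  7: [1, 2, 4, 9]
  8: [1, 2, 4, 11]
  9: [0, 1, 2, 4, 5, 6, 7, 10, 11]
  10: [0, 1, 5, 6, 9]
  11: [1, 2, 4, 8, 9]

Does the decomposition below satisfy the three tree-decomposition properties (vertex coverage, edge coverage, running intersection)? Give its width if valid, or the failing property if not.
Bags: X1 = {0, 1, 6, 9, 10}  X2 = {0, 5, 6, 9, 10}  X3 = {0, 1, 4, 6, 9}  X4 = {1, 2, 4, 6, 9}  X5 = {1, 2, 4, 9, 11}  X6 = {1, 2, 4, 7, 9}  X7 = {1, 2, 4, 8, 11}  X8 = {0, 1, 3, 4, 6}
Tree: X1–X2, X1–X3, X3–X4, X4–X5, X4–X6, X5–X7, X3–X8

Every vertex of G appears in some bag (union = {0, 1, 2, 3, 4, 5, 6, 7, 8, 9, 10, 11}); every edge is covered by a bag; and for each vertex v the set of bags containing v is connected in the bag tree. The decomposition is therefore valid. The largest bag has 5 vertices, so the width is 4.

Yes; width 4.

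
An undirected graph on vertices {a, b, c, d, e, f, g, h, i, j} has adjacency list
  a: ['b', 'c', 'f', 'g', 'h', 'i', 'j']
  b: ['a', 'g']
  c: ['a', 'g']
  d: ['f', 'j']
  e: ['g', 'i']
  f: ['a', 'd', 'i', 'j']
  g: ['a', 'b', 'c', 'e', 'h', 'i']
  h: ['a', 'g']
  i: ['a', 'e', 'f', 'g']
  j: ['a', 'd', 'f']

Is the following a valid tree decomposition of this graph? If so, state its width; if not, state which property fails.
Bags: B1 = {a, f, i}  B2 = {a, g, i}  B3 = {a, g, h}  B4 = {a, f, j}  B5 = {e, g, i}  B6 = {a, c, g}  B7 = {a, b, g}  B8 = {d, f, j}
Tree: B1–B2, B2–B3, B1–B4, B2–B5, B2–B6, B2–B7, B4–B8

Every vertex of G appears in some bag (union = {a, b, c, d, e, f, g, h, i, j}); every edge is covered by a bag; and for each vertex v the set of bags containing v is connected in the bag tree. The decomposition is therefore valid. The largest bag has 3 vertices, so the width is 2.

Yes; width 2.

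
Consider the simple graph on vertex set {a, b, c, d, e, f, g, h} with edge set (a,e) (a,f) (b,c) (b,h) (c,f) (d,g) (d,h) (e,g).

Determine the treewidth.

A width-2 tree decomposition is:
Bags: B1 = {b, c, f}  B2 = {b, f, h}  B3 = {d, f, h}  B4 = {d, f, g}  B5 = {e, f, g}  B6 = {a, e, f}
Tree: B1–B2, B2–B3, B3–B4, B4–B5, B5–B6
The largest bag has 3 vertices, giving width 2; this decomposition certifies tw(G) ≤ 2. The edges f–c–b–h–d–g–e–a–f form a cycle, so G is not a tree and its treewidth is at least 2. The upper and lower bounds meet at 2, so that is the treewidth.

2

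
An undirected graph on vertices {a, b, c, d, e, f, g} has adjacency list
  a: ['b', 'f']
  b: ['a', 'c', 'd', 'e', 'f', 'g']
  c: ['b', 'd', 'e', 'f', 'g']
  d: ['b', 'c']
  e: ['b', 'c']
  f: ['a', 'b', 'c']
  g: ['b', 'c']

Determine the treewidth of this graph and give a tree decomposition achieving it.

Every bag has size at most 3, so the width is 3 − 1 = 2 and tw(G) ≤ 2. For the lower bound, the 3 vertices {b, c, d} are pairwise adjacent, and any tree decomposition puts a clique entirely inside one bag — forcing width ≥ 2. Hence tw(G) = 2 exactly.

Treewidth 2.
One optimal decomposition is:
Bags: B1 = {a, b, f}  B2 = {b, c, f}  B3 = {b, c, d}  B4 = {b, c, e}  B5 = {b, c, g}
Tree: B1–B2, B2–B3, B3–B4, B4–B5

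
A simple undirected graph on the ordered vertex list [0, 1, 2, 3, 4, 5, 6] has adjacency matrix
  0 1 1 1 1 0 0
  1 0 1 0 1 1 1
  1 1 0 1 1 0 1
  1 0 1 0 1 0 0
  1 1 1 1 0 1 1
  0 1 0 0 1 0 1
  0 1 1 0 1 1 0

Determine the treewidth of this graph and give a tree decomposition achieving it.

Treewidth 3.
One optimal decomposition is:
Bags: B1 = {1, 2, 4, 6}  B2 = {0, 1, 2, 4}  B3 = {1, 4, 5, 6}  B4 = {0, 2, 3, 4}
Tree: B1–B2, B1–B3, B2–B4

The largest bag has 4 vertices, giving width 3; this decomposition certifies tw(G) ≤ 3. On the other hand G contains the 4-clique {0, 1, 2, 4}. A clique must lie in a single bag of any decomposition, so no decomposition can have width below 3. Hence tw(G) = 3 exactly.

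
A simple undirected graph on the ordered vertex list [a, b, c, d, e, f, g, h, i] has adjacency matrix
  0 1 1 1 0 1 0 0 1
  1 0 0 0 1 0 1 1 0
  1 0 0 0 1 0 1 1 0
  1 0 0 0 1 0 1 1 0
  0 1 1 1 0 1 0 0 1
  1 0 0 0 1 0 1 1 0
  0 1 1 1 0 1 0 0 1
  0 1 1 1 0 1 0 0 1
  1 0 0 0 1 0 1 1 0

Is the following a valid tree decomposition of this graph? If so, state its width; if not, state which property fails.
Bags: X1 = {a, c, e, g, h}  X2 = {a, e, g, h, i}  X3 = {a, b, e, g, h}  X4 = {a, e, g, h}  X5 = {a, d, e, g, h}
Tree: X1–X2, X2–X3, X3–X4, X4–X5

No — vertex f appears in no bag.

A tree decomposition must satisfy three properties: every vertex lies in some bag; for every edge, both endpoints lie together in some bag; and for every vertex, the bags containing it form a connected subtree. Here vertex f appears in no bag, so the decomposition is invalid.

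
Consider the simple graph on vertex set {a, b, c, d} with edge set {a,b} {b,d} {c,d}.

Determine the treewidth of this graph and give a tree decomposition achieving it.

Each bag holds 2 vertices, so the decomposition has width 1, which upper-bounds the treewidth. G has an edge, so its treewidth is at least 1. Hence tw(G) = 1 exactly.

Treewidth 1.
One such decomposition:
Bags: B1 = {a, b}  B2 = {b, d}  B3 = {c, d}
Tree: B1–B2, B2–B3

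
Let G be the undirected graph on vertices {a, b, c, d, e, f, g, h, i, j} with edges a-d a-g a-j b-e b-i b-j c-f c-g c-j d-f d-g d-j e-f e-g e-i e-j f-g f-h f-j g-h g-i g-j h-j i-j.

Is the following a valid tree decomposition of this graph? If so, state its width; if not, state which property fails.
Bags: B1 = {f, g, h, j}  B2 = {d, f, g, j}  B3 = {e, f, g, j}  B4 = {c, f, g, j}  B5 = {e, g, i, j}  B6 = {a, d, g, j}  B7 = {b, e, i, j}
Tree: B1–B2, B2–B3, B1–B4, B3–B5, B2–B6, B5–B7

Vertex coverage: the bags together contain {a, b, c, d, e, f, g, h, i, j}, the full vertex set. Edge coverage: each edge of G has both endpoints in at least one bag. Running intersection: for every vertex, the bags containing it form a connected subtree. All three properties hold, so this is a valid tree decomposition of width max|bag| − 1 = 3, and hence tw(G) ≤ 3.

Yes; width 3.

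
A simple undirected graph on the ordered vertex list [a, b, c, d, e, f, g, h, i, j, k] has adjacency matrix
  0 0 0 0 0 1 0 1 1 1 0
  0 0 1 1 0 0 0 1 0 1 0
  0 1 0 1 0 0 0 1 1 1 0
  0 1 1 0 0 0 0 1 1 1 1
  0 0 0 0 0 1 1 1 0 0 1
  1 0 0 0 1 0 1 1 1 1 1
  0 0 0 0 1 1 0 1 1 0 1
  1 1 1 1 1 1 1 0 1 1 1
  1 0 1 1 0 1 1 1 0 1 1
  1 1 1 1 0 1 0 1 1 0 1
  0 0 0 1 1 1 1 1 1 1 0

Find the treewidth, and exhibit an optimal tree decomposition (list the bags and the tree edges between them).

Treewidth 4.
Bags: B1 = {c, d, h, i, j}  B2 = {d, h, i, j, k}  B3 = {f, h, i, j, k}  B4 = {f, g, h, i, k}  B5 = {a, f, h, i, j}  B6 = {e, f, g, h, k}  B7 = {b, c, d, h, j}
Tree: B1–B2, B2–B3, B3–B4, B3–B5, B4–B6, B1–B7

Every bag has size at most 5, so the width is 5 − 1 = 4 and tw(G) ≤ 4. On the other hand G contains the 5-clique {e, f, g, h, k}. A clique must lie in a single bag of any decomposition, so no decomposition can have width below 4. Therefore the treewidth is 4.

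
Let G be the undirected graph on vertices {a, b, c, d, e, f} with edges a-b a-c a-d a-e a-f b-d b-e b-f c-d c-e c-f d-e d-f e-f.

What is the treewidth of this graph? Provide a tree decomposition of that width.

The largest bag has 5 vertices, giving width 4; this decomposition certifies tw(G) ≤ 4. On the other hand G contains the 5-clique {a, c, d, e, f}. A clique must lie in a single bag of any decomposition, so no decomposition can have width below 4. Therefore the treewidth is 4.

Treewidth 4.
One such decomposition:
Bags: B1 = {a, b, d, e, f}  B2 = {a, c, d, e, f}
Tree: B1–B2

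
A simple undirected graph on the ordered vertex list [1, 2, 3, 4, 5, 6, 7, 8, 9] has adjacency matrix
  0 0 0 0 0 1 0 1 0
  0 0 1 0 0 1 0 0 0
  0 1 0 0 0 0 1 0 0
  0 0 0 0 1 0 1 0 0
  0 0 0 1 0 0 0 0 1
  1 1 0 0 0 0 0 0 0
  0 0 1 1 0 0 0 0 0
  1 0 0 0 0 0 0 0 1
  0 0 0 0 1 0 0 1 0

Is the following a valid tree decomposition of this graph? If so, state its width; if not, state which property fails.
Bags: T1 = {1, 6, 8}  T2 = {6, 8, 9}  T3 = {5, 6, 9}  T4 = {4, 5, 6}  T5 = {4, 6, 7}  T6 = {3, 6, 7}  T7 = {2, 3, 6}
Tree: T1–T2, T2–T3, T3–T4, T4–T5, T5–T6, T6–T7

Yes; width 2.

Checking the three conditions: (i) the bags cover all of {1, 2, 3, 4, 5, 6, 7, 8, 9}; (ii) for each edge, some bag contains both endpoints; (iii) the bags containing any fixed vertex form a subtree. All hold, so the decomposition is valid with width 3 − 1 = 2.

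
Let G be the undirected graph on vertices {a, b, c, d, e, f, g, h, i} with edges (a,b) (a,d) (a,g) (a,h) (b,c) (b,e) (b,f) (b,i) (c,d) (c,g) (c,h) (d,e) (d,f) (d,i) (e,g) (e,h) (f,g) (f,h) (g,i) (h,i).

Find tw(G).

4

A width-4 tree decomposition is:
Bags: B1 = {a, b, d, g, h}  B2 = {b, d, g, h, i}  B3 = {b, d, e, g, h}  B4 = {b, d, f, g, h}  B5 = {b, c, d, g, h}
Tree: B1–B2, B2–B3, B3–B4, B4–B5
Every bag has size at most 5, so the width is 5 − 1 = 4 and tw(G) ≤ 4. For the lower bound: the 5 vertex sets {a,h}, {b,i}, {d,e}, {g}, {f} are disjoint, each induces a connected subgraph, and every pair is joined by at least one edge of G. Contracting each set to a single vertex therefore yields K_{5} as a minor, and since treewidth is minor-monotone, tw(G) ≥ tw(K_{5}) = 4. Combining the bounds, tw(G) = 4.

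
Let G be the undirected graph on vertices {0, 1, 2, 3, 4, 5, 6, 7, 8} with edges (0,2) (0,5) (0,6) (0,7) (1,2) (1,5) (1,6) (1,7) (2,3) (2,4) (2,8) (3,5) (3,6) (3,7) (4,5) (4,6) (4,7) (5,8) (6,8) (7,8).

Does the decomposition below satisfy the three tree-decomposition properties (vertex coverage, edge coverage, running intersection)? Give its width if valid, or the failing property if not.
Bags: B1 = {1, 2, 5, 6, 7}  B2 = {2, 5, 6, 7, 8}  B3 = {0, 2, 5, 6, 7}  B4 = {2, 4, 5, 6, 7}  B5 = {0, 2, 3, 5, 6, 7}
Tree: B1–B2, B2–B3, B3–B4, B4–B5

A tree decomposition must satisfy three properties: every vertex lies in some bag; for every edge, both endpoints lie together in some bag; and for every vertex, the bags containing it form a connected subtree. Here bags containing vertex 0 are not connected in the tree, so the decomposition is invalid.

No — bags containing vertex 0 are not connected in the tree.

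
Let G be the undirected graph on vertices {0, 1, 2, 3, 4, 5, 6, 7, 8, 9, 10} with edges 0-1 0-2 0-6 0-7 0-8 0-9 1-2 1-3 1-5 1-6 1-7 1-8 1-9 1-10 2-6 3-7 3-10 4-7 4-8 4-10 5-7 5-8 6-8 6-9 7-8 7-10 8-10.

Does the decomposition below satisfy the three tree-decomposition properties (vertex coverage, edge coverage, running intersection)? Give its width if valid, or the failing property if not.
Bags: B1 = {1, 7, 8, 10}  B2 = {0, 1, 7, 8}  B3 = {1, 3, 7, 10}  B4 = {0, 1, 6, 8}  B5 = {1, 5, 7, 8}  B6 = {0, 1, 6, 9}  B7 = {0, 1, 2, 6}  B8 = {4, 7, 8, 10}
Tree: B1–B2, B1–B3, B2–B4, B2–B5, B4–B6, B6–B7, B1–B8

Checking the three conditions: (i) the bags cover all of {0, 1, 2, 3, 4, 5, 6, 7, 8, 9, 10}; (ii) for each edge, some bag contains both endpoints; (iii) the bags containing any fixed vertex form a subtree. All hold, so the decomposition is valid with width 4 − 1 = 3.

Yes; width 3.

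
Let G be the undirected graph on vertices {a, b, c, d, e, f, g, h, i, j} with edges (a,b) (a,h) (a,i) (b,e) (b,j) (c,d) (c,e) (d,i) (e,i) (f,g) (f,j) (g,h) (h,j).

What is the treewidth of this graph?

2

A width-2 tree decomposition is:
Bags: B1 = {f, g, h}  B2 = {f, h, j}  B3 = {a, h, j}  B4 = {a, b, j}  B5 = {a, b, i}  B6 = {b, e, i}  B7 = {d, e, i}  B8 = {c, d, e}
Tree: B1–B2, B2–B3, B3–B4, B4–B5, B5–B6, B6–B7, B7–B8
The largest bag has 3 vertices, giving width 2; this decomposition certifies tw(G) ≤ 2. The edges g–f–j–h–g form a cycle, so G is not a tree and its treewidth is at least 2. Therefore the treewidth is 2.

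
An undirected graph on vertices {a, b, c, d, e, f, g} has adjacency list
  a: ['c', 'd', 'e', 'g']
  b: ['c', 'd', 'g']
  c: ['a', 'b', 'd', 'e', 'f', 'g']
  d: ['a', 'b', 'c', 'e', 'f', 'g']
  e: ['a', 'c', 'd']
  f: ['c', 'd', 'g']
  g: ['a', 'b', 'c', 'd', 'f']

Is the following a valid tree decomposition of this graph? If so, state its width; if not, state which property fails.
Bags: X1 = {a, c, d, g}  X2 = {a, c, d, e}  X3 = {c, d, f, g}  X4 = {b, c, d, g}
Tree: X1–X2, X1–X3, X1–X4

Every vertex of G appears in some bag (union = {a, b, c, d, e, f, g}); every edge is covered by a bag; and for each vertex v the set of bags containing v is connected in the bag tree. The decomposition is therefore valid. The largest bag has 4 vertices, so the width is 3.

Yes; width 3.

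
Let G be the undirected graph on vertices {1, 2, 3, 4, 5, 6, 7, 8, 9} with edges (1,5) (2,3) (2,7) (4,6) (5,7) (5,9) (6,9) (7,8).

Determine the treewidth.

A width-1 tree decomposition is:
Bags: B1 = {2, 7}  B2 = {5, 7}  B3 = {1, 5}  B4 = {7, 8}  B5 = {5, 9}  B6 = {2, 3}  B7 = {6, 9}  B8 = {4, 6}
Tree: B1–B2, B2–B3, B1–B4, B2–B5, B1–B6, B5–B7, B7–B8
Each bag holds 2 vertices, so the decomposition has width 1, which upper-bounds the treewidth. Any graph with an edge has treewidth ≥ 1, and G has the edge 7–2. Combining the bounds, tw(G) = 1.

1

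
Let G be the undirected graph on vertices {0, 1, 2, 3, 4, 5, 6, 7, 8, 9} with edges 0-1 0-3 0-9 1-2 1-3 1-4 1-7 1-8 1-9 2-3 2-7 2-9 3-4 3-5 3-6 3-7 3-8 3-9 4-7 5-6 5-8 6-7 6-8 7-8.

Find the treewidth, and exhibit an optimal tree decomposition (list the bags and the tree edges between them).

Every bag has size at most 4, so the width is 4 − 1 = 3 and tw(G) ≤ 3. On the other hand G contains the 4-clique {0, 1, 3, 9}. A clique must lie in a single bag of any decomposition, so no decomposition can have width below 3. Combining the bounds, tw(G) = 3.

Treewidth 3.
One such decomposition:
Bags: B1 = {1, 3, 7, 8}  B2 = {1, 2, 3, 7}  B3 = {1, 2, 3, 9}  B4 = {3, 6, 7, 8}  B5 = {1, 3, 4, 7}  B6 = {3, 5, 6, 8}  B7 = {0, 1, 3, 9}
Tree: B1–B2, B2–B3, B1–B4, B2–B5, B4–B6, B3–B7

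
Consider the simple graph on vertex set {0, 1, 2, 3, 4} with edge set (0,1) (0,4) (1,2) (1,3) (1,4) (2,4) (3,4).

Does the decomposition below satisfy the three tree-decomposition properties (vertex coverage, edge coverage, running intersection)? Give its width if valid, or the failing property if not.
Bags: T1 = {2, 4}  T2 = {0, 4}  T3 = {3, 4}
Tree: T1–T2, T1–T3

No — vertex 1 appears in no bag.

A tree decomposition must satisfy three properties: every vertex lies in some bag; for every edge, both endpoints lie together in some bag; and for every vertex, the bags containing it form a connected subtree. Here vertex 1 appears in no bag, so the decomposition is invalid.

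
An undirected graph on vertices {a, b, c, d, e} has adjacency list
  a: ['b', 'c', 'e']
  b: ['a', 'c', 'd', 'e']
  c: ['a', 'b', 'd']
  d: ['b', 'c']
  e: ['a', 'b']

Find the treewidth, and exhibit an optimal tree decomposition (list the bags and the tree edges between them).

Treewidth 2.
Bags: B1 = {a, b, e}  B2 = {a, b, c}  B3 = {b, c, d}
Tree: B1–B2, B2–B3

The largest bag has 3 vertices, giving width 2; this decomposition certifies tw(G) ≤ 2. Conversely, {a, b, e} is a clique of size 3, and the vertices of any clique must share a bag in every tree decomposition; so some bag has ≥ 3 vertices and tw(G) ≥ 2. The upper and lower bounds meet at 2, so that is the treewidth.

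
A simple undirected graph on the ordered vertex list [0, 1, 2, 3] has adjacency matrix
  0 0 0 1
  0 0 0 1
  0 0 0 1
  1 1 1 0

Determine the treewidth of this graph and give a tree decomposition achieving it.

Treewidth 1.
One such decomposition:
Bags: B1 = {2, 3}  B2 = {1, 3}  B3 = {0, 3}
Tree: B1–B2, B2–B3

Every bag has size at most 2, so the width is 2 − 1 = 1 and tw(G) ≤ 1. G has an edge, so its treewidth is at least 1. Therefore the treewidth is 1.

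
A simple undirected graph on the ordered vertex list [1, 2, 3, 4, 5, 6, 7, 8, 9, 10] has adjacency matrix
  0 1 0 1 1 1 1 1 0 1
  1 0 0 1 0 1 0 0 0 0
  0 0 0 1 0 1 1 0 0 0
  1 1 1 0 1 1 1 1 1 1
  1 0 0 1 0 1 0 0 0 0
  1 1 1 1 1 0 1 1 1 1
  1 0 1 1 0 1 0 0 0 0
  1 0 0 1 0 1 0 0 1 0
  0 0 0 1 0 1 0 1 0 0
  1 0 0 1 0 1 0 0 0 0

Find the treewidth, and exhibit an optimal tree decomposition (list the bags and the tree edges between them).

Every bag has size at most 4, so the width is 4 − 1 = 3 and tw(G) ≤ 3. On the other hand G contains the 4-clique {1, 2, 4, 6}. A clique must lie in a single bag of any decomposition, so no decomposition can have width below 3. The upper and lower bounds meet at 3, so that is the treewidth.

Treewidth 3.
Bags: B1 = {1, 4, 6, 7}  B2 = {1, 2, 4, 6}  B3 = {1, 4, 6, 10}  B4 = {1, 4, 5, 6}  B5 = {3, 4, 6, 7}  B6 = {1, 4, 6, 8}  B7 = {4, 6, 8, 9}
Tree: B1–B2, B1–B3, B3–B4, B1–B5, B2–B6, B6–B7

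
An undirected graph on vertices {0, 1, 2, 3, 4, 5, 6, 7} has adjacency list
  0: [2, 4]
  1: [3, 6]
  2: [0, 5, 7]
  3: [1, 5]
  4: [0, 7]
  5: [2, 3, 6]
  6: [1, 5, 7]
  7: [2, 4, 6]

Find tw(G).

A width-2 tree decomposition is:
Bags: B1 = {0, 2, 4}  B2 = {2, 4, 7}  B3 = {2, 5, 7}  B4 = {5, 6, 7}  B5 = {3, 5, 6}  B6 = {1, 3, 6}
Tree: B1–B2, B2–B3, B3–B4, B4–B5, B5–B6
Each bag holds 3 vertices, so the decomposition has width 2, which upper-bounds the treewidth. For the lower bound, G contains the cycle 0–4–7–2–0, so G is not a forest; only forests have treewidth ≤ 1, hence tw(G) ≥ 2. The upper and lower bounds meet at 2, so that is the treewidth.

2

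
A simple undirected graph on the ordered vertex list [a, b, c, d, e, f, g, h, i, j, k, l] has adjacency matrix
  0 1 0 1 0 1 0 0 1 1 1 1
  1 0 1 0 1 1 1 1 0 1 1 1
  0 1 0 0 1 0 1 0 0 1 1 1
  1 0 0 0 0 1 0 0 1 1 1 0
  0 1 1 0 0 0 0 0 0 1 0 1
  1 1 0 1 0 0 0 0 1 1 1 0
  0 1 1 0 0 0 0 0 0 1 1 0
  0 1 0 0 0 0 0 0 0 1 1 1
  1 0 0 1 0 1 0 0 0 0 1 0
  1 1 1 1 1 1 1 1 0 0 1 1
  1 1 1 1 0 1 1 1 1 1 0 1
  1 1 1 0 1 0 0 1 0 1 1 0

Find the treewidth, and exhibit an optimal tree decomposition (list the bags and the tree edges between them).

Every bag has size at most 5, so the width is 5 − 1 = 4 and tw(G) ≤ 4. For the lower bound, the 5 vertices {b, c, e, j, l} are pairwise adjacent, and any tree decomposition puts a clique entirely inside one bag — forcing width ≥ 4. Therefore the treewidth is 4.

Treewidth 4.
One optimal decomposition is:
Bags: B1 = {b, c, j, k, l}  B2 = {a, b, j, k, l}  B3 = {a, b, f, j, k}  B4 = {a, d, f, j, k}  B5 = {b, c, e, j, l}  B6 = {b, c, g, j, k}  B7 = {b, h, j, k, l}  B8 = {a, d, f, i, k}
Tree: B1–B2, B2–B3, B3–B4, B1–B5, B1–B6, B2–B7, B4–B8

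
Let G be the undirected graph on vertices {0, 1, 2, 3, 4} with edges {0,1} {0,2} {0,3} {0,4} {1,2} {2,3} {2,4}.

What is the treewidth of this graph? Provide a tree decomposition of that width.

Every bag has size at most 3, so the width is 3 − 1 = 2 and tw(G) ≤ 2. Conversely, {0, 1, 2} is a clique of size 3, and the vertices of any clique must share a bag in every tree decomposition; so some bag has ≥ 3 vertices and tw(G) ≥ 2. Combining the bounds, tw(G) = 2.

Treewidth 2.
One optimal decomposition is:
Bags: B1 = {0, 1, 2}  B2 = {0, 2, 4}  B3 = {0, 2, 3}
Tree: B1–B2, B1–B3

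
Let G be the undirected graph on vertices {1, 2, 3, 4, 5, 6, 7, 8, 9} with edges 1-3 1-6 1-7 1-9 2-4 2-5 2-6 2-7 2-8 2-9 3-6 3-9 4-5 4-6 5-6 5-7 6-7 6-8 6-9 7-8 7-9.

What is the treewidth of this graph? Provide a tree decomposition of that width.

Treewidth 3.
One optimal decomposition is:
Bags: B1 = {2, 6, 7, 8}  B2 = {2, 6, 7, 9}  B3 = {2, 5, 6, 7}  B4 = {2, 4, 5, 6}  B5 = {1, 6, 7, 9}  B6 = {1, 3, 6, 9}
Tree: B1–B2, B1–B3, B3–B4, B2–B5, B5–B6

Each bag holds 4 vertices, so the decomposition has width 3, which upper-bounds the treewidth. For the lower bound, the 4 vertices {1, 3, 6, 9} are pairwise adjacent, and any tree decomposition puts a clique entirely inside one bag — forcing width ≥ 3. Combining the bounds, tw(G) = 3.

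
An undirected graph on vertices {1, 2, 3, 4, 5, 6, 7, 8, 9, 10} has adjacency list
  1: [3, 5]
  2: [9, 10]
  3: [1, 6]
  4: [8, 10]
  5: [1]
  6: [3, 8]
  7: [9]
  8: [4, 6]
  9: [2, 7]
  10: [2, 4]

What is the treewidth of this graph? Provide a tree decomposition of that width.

The largest bag has 2 vertices, giving width 1; this decomposition certifies tw(G) ≤ 1. Any graph with an edge has treewidth ≥ 1, and G has the edge 7–9. Hence tw(G) = 1 exactly.

Treewidth 1.
One optimal decomposition is:
Bags: B1 = {7, 9}  B2 = {2, 9}  B3 = {2, 10}  B4 = {4, 10}  B5 = {4, 8}  B6 = {6, 8}  B7 = {3, 6}  B8 = {1, 3}  B9 = {1, 5}
Tree: B1–B2, B2–B3, B3–B4, B4–B5, B5–B6, B6–B7, B7–B8, B8–B9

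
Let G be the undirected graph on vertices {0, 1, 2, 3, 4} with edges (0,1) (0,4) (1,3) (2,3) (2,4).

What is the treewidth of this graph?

A width-2 tree decomposition is:
Bags: B1 = {1, 2, 3}  B2 = {1, 2, 4}  B3 = {0, 1, 4}
Tree: B1–B2, B2–B3
Every bag has size at most 3, so the width is 3 − 1 = 2 and tw(G) ≤ 2. The edges 1–3–2–4–0–1 form a cycle, so G is not a tree and its treewidth is at least 2. Hence tw(G) = 2 exactly.

2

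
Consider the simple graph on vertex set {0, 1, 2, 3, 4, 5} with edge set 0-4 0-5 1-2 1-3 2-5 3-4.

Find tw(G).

A width-2 tree decomposition is:
Bags: B1 = {1, 2, 5}  B2 = {1, 3, 5}  B3 = {3, 4, 5}  B4 = {0, 4, 5}
Tree: B1–B2, B2–B3, B3–B4
Every bag has size at most 3, so the width is 3 − 1 = 2 and tw(G) ≤ 2. The edges 5–2–1–3–4–0–5 form a cycle, so G is not a tree and its treewidth is at least 2. Hence tw(G) = 2 exactly.

2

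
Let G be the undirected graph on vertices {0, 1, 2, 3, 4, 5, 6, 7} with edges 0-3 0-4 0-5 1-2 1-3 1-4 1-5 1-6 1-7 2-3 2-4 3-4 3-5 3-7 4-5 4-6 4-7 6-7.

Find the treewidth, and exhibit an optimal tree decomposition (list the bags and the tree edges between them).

Treewidth 3.
Bags: B1 = {1, 3, 4, 5}  B2 = {0, 3, 4, 5}  B3 = {1, 2, 3, 4}  B4 = {1, 3, 4, 7}  B5 = {1, 4, 6, 7}
Tree: B1–B2, B1–B3, B1–B4, B4–B5

The largest bag has 4 vertices, giving width 3; this decomposition certifies tw(G) ≤ 3. For the lower bound, the 4 vertices {0, 3, 4, 5} are pairwise adjacent, and any tree decomposition puts a clique entirely inside one bag — forcing width ≥ 3. The upper and lower bounds meet at 3, so that is the treewidth.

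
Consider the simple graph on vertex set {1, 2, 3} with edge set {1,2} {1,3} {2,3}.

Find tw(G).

A width-2 tree decomposition is:
Bags: B1 = {1, 2, 3}
Tree: (single bag)
With just one bag of size 3, the width is 3 − 1 = 2, so tw(G) ≤ 2. For the lower bound, the 3 vertices {1, 2, 3} are pairwise adjacent, and any tree decomposition puts a clique entirely inside one bag — forcing width ≥ 2. Therefore the treewidth is 2.

2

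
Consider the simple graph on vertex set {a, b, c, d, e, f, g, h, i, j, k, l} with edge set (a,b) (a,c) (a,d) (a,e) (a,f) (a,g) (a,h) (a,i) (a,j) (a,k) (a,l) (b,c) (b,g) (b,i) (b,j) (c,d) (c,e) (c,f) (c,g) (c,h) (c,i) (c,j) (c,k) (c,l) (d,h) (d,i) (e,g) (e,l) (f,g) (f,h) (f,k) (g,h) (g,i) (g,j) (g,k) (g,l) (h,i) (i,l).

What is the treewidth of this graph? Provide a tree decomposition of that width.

Each bag holds 5 vertices, so the decomposition has width 4, which upper-bounds the treewidth. On the other hand G contains the 5-clique {a, c, d, h, i}. A clique must lie in a single bag of any decomposition, so no decomposition can have width below 4. Therefore the treewidth is 4.

Treewidth 4.
One optimal decomposition is:
Bags: B1 = {a, c, g, i, l}  B2 = {a, c, g, h, i}  B3 = {a, c, f, g, h}  B4 = {a, b, c, g, i}  B5 = {a, c, e, g, l}  B6 = {a, c, d, h, i}  B7 = {a, c, f, g, k}  B8 = {a, b, c, g, j}
Tree: B1–B2, B2–B3, B2–B4, B1–B5, B2–B6, B3–B7, B4–B8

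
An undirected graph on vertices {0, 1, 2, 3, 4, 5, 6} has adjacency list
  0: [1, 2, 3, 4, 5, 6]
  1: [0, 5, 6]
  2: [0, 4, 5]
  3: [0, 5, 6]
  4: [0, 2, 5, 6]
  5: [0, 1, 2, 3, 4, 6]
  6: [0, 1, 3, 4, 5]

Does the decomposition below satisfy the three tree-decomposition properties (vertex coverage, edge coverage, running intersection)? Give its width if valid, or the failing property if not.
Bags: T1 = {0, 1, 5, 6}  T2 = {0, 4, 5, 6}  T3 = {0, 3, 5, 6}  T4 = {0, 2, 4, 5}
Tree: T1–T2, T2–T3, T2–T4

Yes; width 3.

Every vertex of G appears in some bag (union = {0, 1, 2, 3, 4, 5, 6}); every edge is covered by a bag; and for each vertex v the set of bags containing v is connected in the bag tree. The decomposition is therefore valid. The largest bag has 4 vertices, so the width is 3.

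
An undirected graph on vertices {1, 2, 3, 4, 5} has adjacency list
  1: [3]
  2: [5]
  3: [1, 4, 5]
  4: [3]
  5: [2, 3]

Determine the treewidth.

A width-1 tree decomposition is:
Bags: B1 = {1, 3}  B2 = {3, 5}  B3 = {3, 4}  B4 = {2, 5}
Tree: B1–B2, B1–B3, B2–B4
The largest bag has 2 vertices, giving width 1; this decomposition certifies tw(G) ≤ 1. G has an edge, so its treewidth is at least 1. Hence tw(G) = 1 exactly.

1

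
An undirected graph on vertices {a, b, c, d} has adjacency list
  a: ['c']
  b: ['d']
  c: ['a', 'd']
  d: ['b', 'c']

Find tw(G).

1

A width-1 tree decomposition is:
Bags: B1 = {a, c}  B2 = {c, d}  B3 = {b, d}
Tree: B1–B2, B2–B3
The largest bag has 2 vertices, giving width 1; this decomposition certifies tw(G) ≤ 1. Any graph with an edge has treewidth ≥ 1, and G has the edge a–c. The upper and lower bounds meet at 1, so that is the treewidth.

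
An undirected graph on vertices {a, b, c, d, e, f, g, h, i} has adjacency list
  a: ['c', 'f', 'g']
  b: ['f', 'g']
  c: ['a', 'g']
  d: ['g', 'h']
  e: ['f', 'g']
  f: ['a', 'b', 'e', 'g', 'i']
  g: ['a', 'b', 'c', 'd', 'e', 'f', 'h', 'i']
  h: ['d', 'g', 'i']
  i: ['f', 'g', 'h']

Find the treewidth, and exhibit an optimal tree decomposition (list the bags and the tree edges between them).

Treewidth 2.
One optimal decomposition is:
Bags: B1 = {f, g, i}  B2 = {a, f, g}  B3 = {a, c, g}  B4 = {b, f, g}  B5 = {g, h, i}  B6 = {e, f, g}  B7 = {d, g, h}
Tree: B1–B2, B2–B3, B2–B4, B1–B5, B4–B6, B5–B7

The largest bag has 3 vertices, giving width 2; this decomposition certifies tw(G) ≤ 2. For the lower bound, the 3 vertices {d, g, h} are pairwise adjacent, and any tree decomposition puts a clique entirely inside one bag — forcing width ≥ 2. Therefore the treewidth is 2.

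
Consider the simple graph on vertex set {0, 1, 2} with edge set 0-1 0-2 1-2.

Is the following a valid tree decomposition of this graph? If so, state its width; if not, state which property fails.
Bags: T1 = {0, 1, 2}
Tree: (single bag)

Yes; width 2.

Vertex coverage: the bags together contain {0, 1, 2}, the full vertex set. Edge coverage: each edge of G has both endpoints in at least one bag. Running intersection: for every vertex, the bags containing it form a connected subtree. All three properties hold, so this is a valid tree decomposition of width max|bag| − 1 = 2, and hence tw(G) ≤ 2.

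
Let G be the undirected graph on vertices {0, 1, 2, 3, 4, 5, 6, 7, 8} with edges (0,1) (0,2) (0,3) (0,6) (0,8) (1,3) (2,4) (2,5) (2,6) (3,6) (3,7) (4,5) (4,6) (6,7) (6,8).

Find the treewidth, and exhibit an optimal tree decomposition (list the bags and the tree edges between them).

Each bag holds 3 vertices, so the decomposition has width 2, which upper-bounds the treewidth. Conversely, {0, 1, 3} is a clique of size 3, and the vertices of any clique must share a bag in every tree decomposition; so some bag has ≥ 3 vertices and tw(G) ≥ 2. Therefore the treewidth is 2.

Treewidth 2.
One optimal decomposition is:
Bags: B1 = {2, 4, 6}  B2 = {0, 2, 6}  B3 = {0, 3, 6}  B4 = {0, 6, 8}  B5 = {2, 4, 5}  B6 = {3, 6, 7}  B7 = {0, 1, 3}
Tree: B1–B2, B2–B3, B2–B4, B1–B5, B3–B6, B3–B7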